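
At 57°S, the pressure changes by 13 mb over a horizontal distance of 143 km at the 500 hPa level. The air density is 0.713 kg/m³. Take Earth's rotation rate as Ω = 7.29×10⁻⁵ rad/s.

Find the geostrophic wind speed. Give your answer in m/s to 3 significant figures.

104 m/s

Coriolis parameter at 57°S:
f = 2Ω sin φ = 2 × 7.29×10⁻⁵ × sin 57° = 1.22×10⁻⁴ s⁻¹
Pressure gradient: |∂P/∂n| = 1300 Pa / 143000 m = 9.09×10⁻³ Pa/m
Geostrophic balance (pressure-gradient force = Coriolis force):
V_g = (1/(fρ)) |∂P/∂n| = 9.09×10⁻³ / (1.22×10⁻⁴ × 0.713) = 104 m/s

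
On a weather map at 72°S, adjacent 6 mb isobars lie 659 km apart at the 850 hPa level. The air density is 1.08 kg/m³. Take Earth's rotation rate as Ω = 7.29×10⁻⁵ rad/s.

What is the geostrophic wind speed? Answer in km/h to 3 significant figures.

21.9 km/h

Coriolis parameter at 72°S:
f = 2Ω sin φ = 2 × 7.29×10⁻⁵ × sin 72° = 1.39×10⁻⁴ s⁻¹
Pressure gradient: |∂P/∂n| = 600 Pa / 659000 m = 9.10×10⁻⁴ Pa/m
Geostrophic balance (pressure-gradient force = Coriolis force):
V_g = (1/(fρ)) |∂P/∂n| = 9.10×10⁻⁴ / (1.39×10⁻⁴ × 1.08) = 6.08 m/s
Converting: 6.08 m/s × 3.6 = 21.9 km/h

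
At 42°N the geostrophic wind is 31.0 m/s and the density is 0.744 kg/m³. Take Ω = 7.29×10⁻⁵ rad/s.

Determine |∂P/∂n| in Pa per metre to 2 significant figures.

Coriolis parameter at 42°N:
f = 2Ω sin φ = 2 × 7.29×10⁻⁵ × sin 42° = 9.76×10⁻⁵ s⁻¹
Geostrophic balance rearranged: |∂P/∂n| = f ρ V_g
|∂P/∂n| = 9.76×10⁻⁵ × 0.744 × 31.0 = 2.25×10⁻³ Pa/m

2.3×10⁻³ Pa/m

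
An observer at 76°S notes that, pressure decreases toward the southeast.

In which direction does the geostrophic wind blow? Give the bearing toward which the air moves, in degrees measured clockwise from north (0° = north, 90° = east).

The pressure-gradient force points toward the southeast (bearing 135°).
Geostrophic balance: in the Southern Hemisphere the Coriolis force deflects motion to the left, so the geostrophic wind blows 90° to the left of the pressure-gradient force (low pressure on the right).
Rotating 135° by 90° counterclockwise gives 045° — the wind blows toward the northeast.

045°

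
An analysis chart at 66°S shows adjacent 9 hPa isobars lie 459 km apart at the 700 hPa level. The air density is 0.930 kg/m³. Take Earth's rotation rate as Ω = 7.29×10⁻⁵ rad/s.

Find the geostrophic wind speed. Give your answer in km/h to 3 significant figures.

Coriolis parameter at 66°S:
f = 2Ω sin φ = 2 × 7.29×10⁻⁵ × sin 66° = 1.33×10⁻⁴ s⁻¹
Pressure gradient: |∂P/∂n| = 900 Pa / 459000 m = 1.96×10⁻³ Pa/m
Geostrophic balance (pressure-gradient force = Coriolis force):
V_g = (1/(fρ)) |∂P/∂n| = 1.96×10⁻³ / (1.33×10⁻⁴ × 0.930) = 15.8 m/s
Converting: 15.8 m/s × 3.6 = 57.0 km/h

57.0 km/h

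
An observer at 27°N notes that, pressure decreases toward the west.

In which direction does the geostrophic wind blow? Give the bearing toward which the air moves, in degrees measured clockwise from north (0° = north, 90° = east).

000°

The pressure-gradient force points toward the west (bearing 270°).
Geostrophic balance: in the Northern Hemisphere the Coriolis force deflects motion to the right, so the geostrophic wind blows 90° to the right of the pressure-gradient force (low pressure on the left).
Rotating 270° by 90° clockwise gives 000° — the wind blows toward the north.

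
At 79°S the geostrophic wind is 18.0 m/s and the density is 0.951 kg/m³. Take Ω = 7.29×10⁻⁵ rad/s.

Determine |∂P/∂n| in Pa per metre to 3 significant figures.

Coriolis parameter at 79°S:
f = 2Ω sin φ = 2 × 7.29×10⁻⁵ × sin 79° = 1.43×10⁻⁴ s⁻¹
Geostrophic balance rearranged: |∂P/∂n| = f ρ V_g
|∂P/∂n| = 1.43×10⁻⁴ × 0.951 × 18.0 = 2.45×10⁻³ Pa/m

2.45×10⁻³ Pa/m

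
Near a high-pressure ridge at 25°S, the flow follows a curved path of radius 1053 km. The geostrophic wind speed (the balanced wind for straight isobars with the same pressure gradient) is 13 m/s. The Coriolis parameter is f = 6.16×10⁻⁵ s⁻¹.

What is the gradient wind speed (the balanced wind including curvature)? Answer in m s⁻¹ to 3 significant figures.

18.0 m s⁻¹

Around a high, pressure-gradient force acts outward with centrifugal, so Coriolis balances both:
fV = (1/ρ)|∂P/∂n| + V²/R  →  V² − fR·V + fR·V_g = 0
With fR = 6.16×10⁻⁵ × 1053×10³ m = 64.9 m/s:
V = [fR − √((fR)² − 4 fR V_g)]/2 = [64.9 − √(64.9² − 4×64.9×13)]/2 = 18 m/s
Supergeostrophic (V > V_g = 13 m/s), as expected around a high.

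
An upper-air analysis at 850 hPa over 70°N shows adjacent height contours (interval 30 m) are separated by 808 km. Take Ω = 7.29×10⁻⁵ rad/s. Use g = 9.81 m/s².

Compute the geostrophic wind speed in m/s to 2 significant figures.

Coriolis parameter at 70°N:
f = 2Ω sin φ = 2 × 7.29×10⁻⁵ × sin 70° = 1.37×10⁻⁴ s⁻¹
Height gradient: |∂Z/∂n| = 30 m / 808000 m = 3.71×10⁻⁵
On a pressure surface, geostrophic balance gives V_g = (g/f)|∂Z/∂n|:
V_g = 9.81 × 3.71×10⁻⁵ / 1.37×10⁻⁴ = 2.66 m/s

2.7 m/s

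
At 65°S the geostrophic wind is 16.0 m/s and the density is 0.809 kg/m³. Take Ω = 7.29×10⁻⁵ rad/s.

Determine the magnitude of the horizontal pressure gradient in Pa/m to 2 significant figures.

Coriolis parameter at 65°S:
f = 2Ω sin φ = 2 × 7.29×10⁻⁵ × sin 65° = 1.32×10⁻⁴ s⁻¹
Geostrophic balance rearranged: |∂P/∂n| = f ρ V_g
|∂P/∂n| = 1.32×10⁻⁴ × 0.809 × 16.0 = 1.71×10⁻³ Pa/m

1.7×10⁻³ Pa/m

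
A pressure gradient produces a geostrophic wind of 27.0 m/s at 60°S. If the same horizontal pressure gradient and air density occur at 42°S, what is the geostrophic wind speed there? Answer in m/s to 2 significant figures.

With the same pressure gradient and density, V_g ∝ 1/f ∝ 1/sin φ.
V₂ = V₁ · sin φ₁ / sin φ₂ = 27.0 × sin 60° / sin 42°
V₂ = 27.0 × 0.8660/0.6691 = 35 m/s

35 m/s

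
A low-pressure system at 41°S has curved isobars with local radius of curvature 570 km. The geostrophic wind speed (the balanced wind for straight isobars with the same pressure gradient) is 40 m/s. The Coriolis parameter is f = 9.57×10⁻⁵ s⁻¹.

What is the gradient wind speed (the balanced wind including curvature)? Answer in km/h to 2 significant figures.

Around a low, centrifugal force acts outward with Coriolis, so pressure-gradient force balances both:
(1/ρ)|∂P/∂n| = fV + V²/R  →  V² + fR·V − fR·V_g = 0
With fR = 9.57×10⁻⁵ × 570×10³ m = 54.5 m/s:
V = [−fR + √((fR)² + 4 fR V_g)]/2 = [−54.5 + √(54.5² + 4×54.5×40)]/2 = 26.8 m/s
Subgeostrophic (V < V_g = 40 m/s), as expected around a low.
Converting: 26.8 m/s × 3.6 = 97 km/h

97 km/h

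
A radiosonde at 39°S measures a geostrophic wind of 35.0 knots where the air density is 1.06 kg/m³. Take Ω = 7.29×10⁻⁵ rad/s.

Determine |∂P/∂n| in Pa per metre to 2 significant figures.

Coriolis parameter at 39°S:
f = 2Ω sin φ = 2 × 7.29×10⁻⁵ × sin 39° = 9.18×10⁻⁵ s⁻¹
Wind speed in SI: 35.0 knots = 18.0 m/s
Geostrophic balance rearranged: |∂P/∂n| = f ρ V_g
|∂P/∂n| = 9.18×10⁻⁵ × 1.06 × 18.0 = 1.75×10⁻³ Pa/m

1.8×10⁻³ Pa/m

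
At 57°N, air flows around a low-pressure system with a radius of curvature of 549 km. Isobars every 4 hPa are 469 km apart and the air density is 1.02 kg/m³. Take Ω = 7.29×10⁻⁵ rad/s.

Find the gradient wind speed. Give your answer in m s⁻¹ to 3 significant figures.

6.26 m s⁻¹

Coriolis parameter at 57°N:
f = 2Ω sin φ = 2 × 7.29×10⁻⁵ × sin 57° = 1.22×10⁻⁴ s⁻¹
Pressure gradient: |∂P/∂n| = 400 Pa / 469000 m = 8.53×10⁻⁴ Pa/m
Geostrophic speed: V_g = |∂P/∂n|/(fρ) = 8.53×10⁻⁴/(1.22×10⁻⁴ × 1.02) = 6.84 m/s
Around a low, centrifugal force acts outward with Coriolis, so pressure-gradient force balances both:
(1/ρ)|∂P/∂n| = fV + V²/R  →  V² + fR·V − fR·V_g = 0
With fR = 1.22×10⁻⁴ × 549×10³ m = 67.1 m/s:
V = [−fR + √((fR)² + 4 fR V_g)]/2 = [−67.1 + √(67.1² + 4×67.1×6.84)]/2 = 6.26 m/s
Subgeostrophic (V < V_g = 6.84 m/s), as expected around a low.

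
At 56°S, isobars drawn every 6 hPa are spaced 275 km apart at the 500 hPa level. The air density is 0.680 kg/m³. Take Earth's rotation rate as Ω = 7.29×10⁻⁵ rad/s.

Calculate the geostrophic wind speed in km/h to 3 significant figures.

Coriolis parameter at 56°S:
f = 2Ω sin φ = 2 × 7.29×10⁻⁵ × sin 56° = 1.21×10⁻⁴ s⁻¹
Pressure gradient: |∂P/∂n| = 600 Pa / 275000 m = 2.18×10⁻³ Pa/m
Geostrophic balance (pressure-gradient force = Coriolis force):
V_g = (1/(fρ)) |∂P/∂n| = 2.18×10⁻³ / (1.21×10⁻⁴ × 0.680) = 26.5 m/s
Converting: 26.5 m/s × 3.6 = 95.6 km/h

95.6 km/h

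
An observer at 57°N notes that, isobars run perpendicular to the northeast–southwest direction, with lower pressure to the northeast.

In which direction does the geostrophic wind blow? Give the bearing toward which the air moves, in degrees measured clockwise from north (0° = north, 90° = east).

The pressure-gradient force points toward the northeast (bearing 045°).
Geostrophic balance: in the Northern Hemisphere the Coriolis force deflects motion to the right, so the geostrophic wind blows 90° to the right of the pressure-gradient force (low pressure on the left).
Rotating 045° by 90° clockwise gives 135° — the wind blows toward the southeast.

135°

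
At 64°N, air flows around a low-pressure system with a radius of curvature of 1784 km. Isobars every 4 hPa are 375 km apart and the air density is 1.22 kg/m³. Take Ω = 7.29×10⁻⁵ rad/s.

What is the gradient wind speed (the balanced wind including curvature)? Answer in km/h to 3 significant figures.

23.4 km/h

Coriolis parameter at 64°N:
f = 2Ω sin φ = 2 × 7.29×10⁻⁵ × sin 64° = 1.31×10⁻⁴ s⁻¹
Pressure gradient: |∂P/∂n| = 400 Pa / 375000 m = 1.07×10⁻³ Pa/m
Geostrophic speed: V_g = |∂P/∂n|/(fρ) = 1.07×10⁻³/(1.31×10⁻⁴ × 1.22) = 6.67 m/s
Around a low, centrifugal force acts outward with Coriolis, so pressure-gradient force balances both:
(1/ρ)|∂P/∂n| = fV + V²/R  →  V² + fR·V − fR·V_g = 0
With fR = 1.31×10⁻⁴ × 1784×10³ m = 234 m/s:
V = [−fR + √((fR)² + 4 fR V_g)]/2 = [−234 + √(234² + 4×234×6.67)]/2 = 6.49 m/s
Subgeostrophic (V < V_g = 6.67 m/s), as expected around a low.
Converting: 6.49 m/s × 3.6 = 23.4 km/h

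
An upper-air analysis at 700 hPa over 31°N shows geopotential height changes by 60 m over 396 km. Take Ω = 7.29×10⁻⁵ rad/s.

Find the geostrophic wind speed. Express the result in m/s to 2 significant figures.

20 m/s

Coriolis parameter at 31°N:
f = 2Ω sin φ = 2 × 7.29×10⁻⁵ × sin 31° = 7.51×10⁻⁵ s⁻¹
Height gradient: |∂Z/∂n| = 60 m / 396000 m = 1.52×10⁻⁴
On a pressure surface, geostrophic balance gives V_g = (g/f)|∂Z/∂n|:
V_g = 9.81 × 1.52×10⁻⁴ / 7.51×10⁻⁵ = 19.8 m/s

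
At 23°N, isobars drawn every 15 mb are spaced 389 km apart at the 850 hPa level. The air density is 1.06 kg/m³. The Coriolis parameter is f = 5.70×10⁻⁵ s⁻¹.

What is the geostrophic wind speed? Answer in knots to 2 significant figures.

120 knots

Pressure gradient: |∂P/∂n| = 1500 Pa / 389000 m = 3.86×10⁻³ Pa/m
Geostrophic balance (pressure-gradient force = Coriolis force):
V_g = (1/(fρ)) |∂P/∂n| = 3.86×10⁻³ / (5.70×10⁻⁵ × 1.06) = 63.8 m/s
Converting: 63.8 m/s × 1.944 = 120 knots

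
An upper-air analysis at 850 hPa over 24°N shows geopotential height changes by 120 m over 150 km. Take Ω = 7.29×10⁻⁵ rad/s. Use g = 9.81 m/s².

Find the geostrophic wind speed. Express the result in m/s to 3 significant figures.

Coriolis parameter at 24°N:
f = 2Ω sin φ = 2 × 7.29×10⁻⁵ × sin 24° = 5.93×10⁻⁵ s⁻¹
Height gradient: |∂Z/∂n| = 120 m / 150000 m = 8.00×10⁻⁴
On a pressure surface, geostrophic balance gives V_g = (g/f)|∂Z/∂n|:
V_g = 9.81 × 8.00×10⁻⁴ / 5.93×10⁻⁵ = 132 m/s

132 m/s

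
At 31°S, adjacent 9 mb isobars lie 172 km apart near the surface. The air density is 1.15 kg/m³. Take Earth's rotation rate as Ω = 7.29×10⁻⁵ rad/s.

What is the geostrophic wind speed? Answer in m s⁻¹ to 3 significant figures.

Coriolis parameter at 31°S:
f = 2Ω sin φ = 2 × 7.29×10⁻⁵ × sin 31° = 7.51×10⁻⁵ s⁻¹
Pressure gradient: |∂P/∂n| = 900 Pa / 172000 m = 5.23×10⁻³ Pa/m
Geostrophic balance (pressure-gradient force = Coriolis force):
V_g = (1/(fρ)) |∂P/∂n| = 5.23×10⁻³ / (7.51×10⁻⁵ × 1.15) = 60.6 m/s

60.6 m s⁻¹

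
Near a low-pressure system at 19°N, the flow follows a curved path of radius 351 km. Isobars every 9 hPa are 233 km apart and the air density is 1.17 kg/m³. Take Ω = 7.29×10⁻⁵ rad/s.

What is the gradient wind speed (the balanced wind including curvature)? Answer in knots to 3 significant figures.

51.9 knots

Coriolis parameter at 19°N:
f = 2Ω sin φ = 2 × 7.29×10⁻⁵ × sin 19° = 4.75×10⁻⁵ s⁻¹
Pressure gradient: |∂P/∂n| = 900 Pa / 233000 m = 3.86×10⁻³ Pa/m
Geostrophic speed: V_g = |∂P/∂n|/(fρ) = 3.86×10⁻³/(4.75×10⁻⁵ × 1.17) = 69.6 m/s
Around a low, centrifugal force acts outward with Coriolis, so pressure-gradient force balances both:
(1/ρ)|∂P/∂n| = fV + V²/R  →  V² + fR·V − fR·V_g = 0
With fR = 4.75×10⁻⁵ × 351×10³ m = 16.7 m/s:
V = [−fR + √((fR)² + 4 fR V_g)]/2 = [−16.7 + √(16.7² + 4×16.7×69.6)]/2 = 26.7 m/s
Subgeostrophic (V < V_g = 69.6 m/s), as expected around a low.
Converting: 26.7 m/s × 1.944 = 51.9 knots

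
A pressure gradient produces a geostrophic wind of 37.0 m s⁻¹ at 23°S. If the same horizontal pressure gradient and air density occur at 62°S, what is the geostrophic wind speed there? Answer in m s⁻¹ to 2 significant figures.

16 m s⁻¹

With the same pressure gradient and density, V_g ∝ 1/f ∝ 1/sin φ.
V₂ = V₁ · sin φ₁ / sin φ₂ = 37.0 × sin 23° / sin 62°
V₂ = 37.0 × 0.3907/0.8829 = 16 m s⁻¹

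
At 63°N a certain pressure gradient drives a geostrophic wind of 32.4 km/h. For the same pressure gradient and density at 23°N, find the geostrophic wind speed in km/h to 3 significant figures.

73.9 km/h

With the same pressure gradient and density, V_g ∝ 1/f ∝ 1/sin φ.
V₂ = V₁ · sin φ₁ / sin φ₂ = 32.4 × sin 63° / sin 23°
V₂ = 32.4 × 0.8910/0.3907 = 73.9 km/h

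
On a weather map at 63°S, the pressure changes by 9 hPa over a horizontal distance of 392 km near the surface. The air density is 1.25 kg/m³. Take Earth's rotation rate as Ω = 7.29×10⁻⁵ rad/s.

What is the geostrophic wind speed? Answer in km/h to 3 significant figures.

50.9 km/h

Coriolis parameter at 63°S:
f = 2Ω sin φ = 2 × 7.29×10⁻⁵ × sin 63° = 1.30×10⁻⁴ s⁻¹
Pressure gradient: |∂P/∂n| = 900 Pa / 392000 m = 2.30×10⁻³ Pa/m
Geostrophic balance (pressure-gradient force = Coriolis force):
V_g = (1/(fρ)) |∂P/∂n| = 2.30×10⁻³ / (1.30×10⁻⁴ × 1.25) = 14.1 m/s
Converting: 14.1 m/s × 3.6 = 50.9 km/h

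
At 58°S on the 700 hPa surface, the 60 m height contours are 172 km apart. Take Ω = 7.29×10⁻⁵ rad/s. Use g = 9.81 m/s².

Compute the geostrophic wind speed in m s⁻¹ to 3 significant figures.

27.7 m s⁻¹

Coriolis parameter at 58°S:
f = 2Ω sin φ = 2 × 7.29×10⁻⁵ × sin 58° = 1.24×10⁻⁴ s⁻¹
Height gradient: |∂Z/∂n| = 60 m / 172000 m = 3.49×10⁻⁴
On a pressure surface, geostrophic balance gives V_g = (g/f)|∂Z/∂n|:
V_g = 9.81 × 3.49×10⁻⁴ / 1.24×10⁻⁴ = 27.7 m/s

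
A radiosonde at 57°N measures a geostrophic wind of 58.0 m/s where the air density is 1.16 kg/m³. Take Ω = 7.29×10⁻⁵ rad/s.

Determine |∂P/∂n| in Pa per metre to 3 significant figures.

Coriolis parameter at 57°N:
f = 2Ω sin φ = 2 × 7.29×10⁻⁵ × sin 57° = 1.22×10⁻⁴ s⁻¹
Geostrophic balance rearranged: |∂P/∂n| = f ρ V_g
|∂P/∂n| = 1.22×10⁻⁴ × 1.16 × 58.0 = 8.23×10⁻³ Pa/m

8.23×10⁻³ Pa/m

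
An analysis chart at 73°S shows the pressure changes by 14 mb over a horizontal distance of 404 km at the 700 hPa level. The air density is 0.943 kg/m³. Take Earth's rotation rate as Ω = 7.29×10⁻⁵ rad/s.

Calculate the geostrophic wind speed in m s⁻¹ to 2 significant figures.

26 m s⁻¹

Coriolis parameter at 73°S:
f = 2Ω sin φ = 2 × 7.29×10⁻⁵ × sin 73° = 1.39×10⁻⁴ s⁻¹
Pressure gradient: |∂P/∂n| = 1400 Pa / 404000 m = 3.47×10⁻³ Pa/m
Geostrophic balance (pressure-gradient force = Coriolis force):
V_g = (1/(fρ)) |∂P/∂n| = 3.47×10⁻³ / (1.39×10⁻⁴ × 0.943) = 26.4 m/s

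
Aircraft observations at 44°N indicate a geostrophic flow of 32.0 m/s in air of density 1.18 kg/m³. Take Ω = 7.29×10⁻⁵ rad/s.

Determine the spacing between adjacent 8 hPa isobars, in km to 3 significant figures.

Coriolis parameter at 44°N:
f = 2Ω sin φ = 2 × 7.29×10⁻⁵ × sin 44° = 1.01×10⁻⁴ s⁻¹
Geostrophic balance rearranged: |∂P/∂n| = f ρ V_g
|∂P/∂n| = 1.01×10⁻⁴ × 1.18 × 32.0 = 3.82×10⁻³ Pa/m
Isobar spacing: Δn = ΔP/|∂P/∂n| = 800 Pa / 3.82×10⁻³ Pa/m = 209184 m ≈ 209 km

209 km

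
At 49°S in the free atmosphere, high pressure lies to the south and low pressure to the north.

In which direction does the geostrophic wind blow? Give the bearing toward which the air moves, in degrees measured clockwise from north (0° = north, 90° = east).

The pressure-gradient force points toward the north (bearing 000°).
Geostrophic balance: in the Southern Hemisphere the Coriolis force deflects motion to the left, so the geostrophic wind blows 90° to the left of the pressure-gradient force (low pressure on the right).
Rotating 000° by 90° counterclockwise gives 270° — the wind blows toward the west.

270°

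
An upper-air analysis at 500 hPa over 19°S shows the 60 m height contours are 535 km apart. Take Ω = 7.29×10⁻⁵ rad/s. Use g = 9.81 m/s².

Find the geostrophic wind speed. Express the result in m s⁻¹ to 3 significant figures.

23.2 m s⁻¹

Coriolis parameter at 19°S:
f = 2Ω sin φ = 2 × 7.29×10⁻⁵ × sin 19° = 4.75×10⁻⁵ s⁻¹
Height gradient: |∂Z/∂n| = 60 m / 535000 m = 1.12×10⁻⁴
On a pressure surface, geostrophic balance gives V_g = (g/f)|∂Z/∂n|:
V_g = 9.81 × 1.12×10⁻⁴ / 4.75×10⁻⁵ = 23.2 m/s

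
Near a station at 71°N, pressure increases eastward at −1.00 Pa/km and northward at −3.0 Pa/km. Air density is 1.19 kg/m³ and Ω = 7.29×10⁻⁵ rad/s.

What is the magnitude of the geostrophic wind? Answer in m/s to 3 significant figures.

19.3 m/s

Coriolis parameter at 71°N:
f = 2Ω sin φ = 2 × 7.29×10⁻⁵ × sin 71° = 1.38×10⁻⁴ s⁻¹
Component geostrophic relations (x east, y north):
u_g = −(1/(fρ)) ∂P/∂y,  v_g = (1/(fρ)) ∂P/∂x
u_g = −(−3.0×10⁻³)/(1.38×10⁻⁴ × 1.19) = 18.3 m/s;  v_g = (−1.00×10⁻³)/(1.38×10⁻⁴ × 1.19) = −6.10 m/s
|V_g| = √(u_g² + v_g²) = 19.3 m/s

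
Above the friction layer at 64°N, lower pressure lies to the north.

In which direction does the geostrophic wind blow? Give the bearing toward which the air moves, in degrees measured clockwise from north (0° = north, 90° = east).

090°

The pressure-gradient force points toward the north (bearing 000°).
Geostrophic balance: in the Northern Hemisphere the Coriolis force deflects motion to the right, so the geostrophic wind blows 90° to the right of the pressure-gradient force (low pressure on the left).
Rotating 000° by 90° clockwise gives 090° — the wind blows toward the east.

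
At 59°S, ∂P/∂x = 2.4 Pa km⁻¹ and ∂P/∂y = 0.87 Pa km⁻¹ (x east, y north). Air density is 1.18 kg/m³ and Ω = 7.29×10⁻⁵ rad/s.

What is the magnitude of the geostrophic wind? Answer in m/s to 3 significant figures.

17.3 m/s

Coriolis parameter at 59°S:
f = 2Ω sin φ = 2 × 7.29×10⁻⁵ × sin 59° = 1.25×10⁻⁴ s⁻¹
In the Southern Hemisphere f is negative: f = −1.25×10⁻⁴ s⁻¹.
Component geostrophic relations (x east, y north):
u_g = −(1/(fρ)) ∂P/∂y,  v_g = (1/(fρ)) ∂P/∂x
u_g = −(0.87×10⁻³)/(−1.25×10⁻⁴ × 1.18) = 5.90 m/s;  v_g = (2.4×10⁻³)/(−1.25×10⁻⁴ × 1.18) = −16.3 m/s
|V_g| = √(u_g² + v_g²) = 17.3 m/s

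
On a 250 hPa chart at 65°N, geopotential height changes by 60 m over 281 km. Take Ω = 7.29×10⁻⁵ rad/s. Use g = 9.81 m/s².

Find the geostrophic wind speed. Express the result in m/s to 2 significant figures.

16 m/s

Coriolis parameter at 65°N:
f = 2Ω sin φ = 2 × 7.29×10⁻⁵ × sin 65° = 1.32×10⁻⁴ s⁻¹
Height gradient: |∂Z/∂n| = 60 m / 281000 m = 2.14×10⁻⁴
On a pressure surface, geostrophic balance gives V_g = (g/f)|∂Z/∂n|:
V_g = 9.81 × 2.14×10⁻⁴ / 1.32×10⁻⁴ = 15.9 m/s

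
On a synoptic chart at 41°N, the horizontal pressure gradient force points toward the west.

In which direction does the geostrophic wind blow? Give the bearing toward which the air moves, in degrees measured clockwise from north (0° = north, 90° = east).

The pressure-gradient force points toward the west (bearing 270°).
Geostrophic balance: in the Northern Hemisphere the Coriolis force deflects motion to the right, so the geostrophic wind blows 90° to the right of the pressure-gradient force (low pressure on the left).
Rotating 270° by 90° clockwise gives 000° — the wind blows toward the north.

000°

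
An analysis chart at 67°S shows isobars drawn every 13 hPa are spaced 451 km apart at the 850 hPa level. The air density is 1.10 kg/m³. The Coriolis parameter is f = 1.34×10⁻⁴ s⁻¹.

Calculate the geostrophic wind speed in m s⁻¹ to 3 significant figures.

19.6 m s⁻¹

Pressure gradient: |∂P/∂n| = 1300 Pa / 451000 m = 2.88×10⁻³ Pa/m
Geostrophic balance (pressure-gradient force = Coriolis force):
V_g = (1/(fρ)) |∂P/∂n| = 2.88×10⁻³ / (1.34×10⁻⁴ × 1.10) = 19.6 m/s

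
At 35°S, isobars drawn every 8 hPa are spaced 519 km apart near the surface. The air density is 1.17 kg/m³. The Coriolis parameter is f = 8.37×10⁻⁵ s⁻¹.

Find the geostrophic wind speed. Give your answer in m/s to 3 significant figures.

15.7 m/s

Pressure gradient: |∂P/∂n| = 800 Pa / 519000 m = 1.54×10⁻³ Pa/m
Geostrophic balance (pressure-gradient force = Coriolis force):
V_g = (1/(fρ)) |∂P/∂n| = 1.54×10⁻³ / (8.37×10⁻⁵ × 1.17) = 15.7 m/s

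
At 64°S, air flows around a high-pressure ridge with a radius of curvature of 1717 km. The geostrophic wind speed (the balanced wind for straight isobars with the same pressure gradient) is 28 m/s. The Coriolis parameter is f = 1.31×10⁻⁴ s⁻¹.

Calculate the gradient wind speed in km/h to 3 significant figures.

118 km/h

Around a high, pressure-gradient force acts outward with centrifugal, so Coriolis balances both:
fV = (1/ρ)|∂P/∂n| + V²/R  →  V² − fR·V + fR·V_g = 0
With fR = 1.31×10⁻⁴ × 1717×10³ m = 225 m/s:
V = [fR − √((fR)² − 4 fR V_g)]/2 = [225 − √(225² − 4×225×28)]/2 = 32.8 m/s
Supergeostrophic (V > V_g = 28 m/s), as expected around a high.
Converting: 32.8 m/s × 3.6 = 118 km/h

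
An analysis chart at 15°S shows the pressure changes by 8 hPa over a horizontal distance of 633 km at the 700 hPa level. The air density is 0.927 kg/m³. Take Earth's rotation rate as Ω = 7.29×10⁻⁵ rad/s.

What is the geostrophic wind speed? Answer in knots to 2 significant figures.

70 knots

Coriolis parameter at 15°S:
f = 2Ω sin φ = 2 × 7.29×10⁻⁵ × sin 15° = 3.77×10⁻⁵ s⁻¹
Pressure gradient: |∂P/∂n| = 800 Pa / 633000 m = 1.26×10⁻³ Pa/m
Geostrophic balance (pressure-gradient force = Coriolis force):
V_g = (1/(fρ)) |∂P/∂n| = 1.26×10⁻³ / (3.77×10⁻⁵ × 0.927) = 36.1 m/s
Converting: 36.1 m/s × 1.944 = 70 knots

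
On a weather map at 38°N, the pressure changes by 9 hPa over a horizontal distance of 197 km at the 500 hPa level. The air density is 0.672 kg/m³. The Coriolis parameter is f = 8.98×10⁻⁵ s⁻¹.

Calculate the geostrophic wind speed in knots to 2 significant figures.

150 knots

Pressure gradient: |∂P/∂n| = 900 Pa / 197000 m = 4.57×10⁻³ Pa/m
Geostrophic balance (pressure-gradient force = Coriolis force):
V_g = (1/(fρ)) |∂P/∂n| = 4.57×10⁻³ / (8.98×10⁻⁵ × 0.672) = 75.7 m/s
Converting: 75.7 m/s × 1.944 = 150 knots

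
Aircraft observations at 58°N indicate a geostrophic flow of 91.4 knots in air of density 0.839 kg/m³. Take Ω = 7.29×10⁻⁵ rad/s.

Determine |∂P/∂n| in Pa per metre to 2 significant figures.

Coriolis parameter at 58°N:
f = 2Ω sin φ = 2 × 7.29×10⁻⁵ × sin 58° = 1.24×10⁻⁴ s⁻¹
Wind speed in SI: 91.4 knots = 47.0 m/s
Geostrophic balance rearranged: |∂P/∂n| = f ρ V_g
|∂P/∂n| = 1.24×10⁻⁴ × 0.839 × 47.0 = 4.88×10⁻³ Pa/m

4.9×10⁻³ Pa/m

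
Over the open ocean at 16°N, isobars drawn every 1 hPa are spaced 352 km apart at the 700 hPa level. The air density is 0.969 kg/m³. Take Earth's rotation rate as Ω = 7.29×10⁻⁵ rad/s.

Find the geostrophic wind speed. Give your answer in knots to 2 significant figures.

14 knots

Coriolis parameter at 16°N:
f = 2Ω sin φ = 2 × 7.29×10⁻⁵ × sin 16° = 4.02×10⁻⁵ s⁻¹
Pressure gradient: |∂P/∂n| = 100 Pa / 352000 m = 2.84×10⁻⁴ Pa/m
Geostrophic balance (pressure-gradient force = Coriolis force):
V_g = (1/(fρ)) |∂P/∂n| = 2.84×10⁻⁴ / (4.02×10⁻⁵ × 0.969) = 7.30 m/s
Converting: 7.30 m/s × 1.944 = 14 knots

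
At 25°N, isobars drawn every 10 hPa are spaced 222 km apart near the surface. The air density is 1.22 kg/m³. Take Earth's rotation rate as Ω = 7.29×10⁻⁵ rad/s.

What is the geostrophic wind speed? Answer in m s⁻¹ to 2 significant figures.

60 m s⁻¹

Coriolis parameter at 25°N:
f = 2Ω sin φ = 2 × 7.29×10⁻⁵ × sin 25° = 6.16×10⁻⁵ s⁻¹
Pressure gradient: |∂P/∂n| = 1000 Pa / 222000 m = 4.50×10⁻³ Pa/m
Geostrophic balance (pressure-gradient force = Coriolis force):
V_g = (1/(fρ)) |∂P/∂n| = 4.50×10⁻³ / (6.16×10⁻⁵ × 1.22) = 59.9 m/s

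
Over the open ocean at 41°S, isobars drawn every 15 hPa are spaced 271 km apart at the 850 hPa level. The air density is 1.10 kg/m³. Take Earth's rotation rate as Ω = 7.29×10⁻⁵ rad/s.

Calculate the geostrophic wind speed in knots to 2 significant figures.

100 knots

Coriolis parameter at 41°S:
f = 2Ω sin φ = 2 × 7.29×10⁻⁵ × sin 41° = 9.57×10⁻⁵ s⁻¹
Pressure gradient: |∂P/∂n| = 1500 Pa / 271000 m = 5.54×10⁻³ Pa/m
Geostrophic balance (pressure-gradient force = Coriolis force):
V_g = (1/(fρ)) |∂P/∂n| = 5.54×10⁻³ / (9.57×10⁻⁵ × 1.10) = 52.6 m/s
Converting: 52.6 m/s × 1.944 = 100 knots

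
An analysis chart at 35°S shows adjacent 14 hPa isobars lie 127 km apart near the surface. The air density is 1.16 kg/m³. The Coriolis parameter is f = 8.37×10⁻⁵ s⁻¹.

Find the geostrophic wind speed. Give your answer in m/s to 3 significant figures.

114 m/s

Pressure gradient: |∂P/∂n| = 1400 Pa / 127000 m = 1.10×10⁻² Pa/m
Geostrophic balance (pressure-gradient force = Coriolis force):
V_g = (1/(fρ)) |∂P/∂n| = 1.10×10⁻² / (8.37×10⁻⁵ × 1.16) = 114 m/s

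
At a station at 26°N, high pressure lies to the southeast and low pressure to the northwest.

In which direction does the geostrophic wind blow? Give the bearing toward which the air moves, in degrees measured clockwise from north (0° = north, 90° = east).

045°

The pressure-gradient force points toward the northwest (bearing 315°).
Geostrophic balance: in the Northern Hemisphere the Coriolis force deflects motion to the right, so the geostrophic wind blows 90° to the right of the pressure-gradient force (low pressure on the left).
Rotating 315° by 90° clockwise gives 045° — the wind blows toward the northeast.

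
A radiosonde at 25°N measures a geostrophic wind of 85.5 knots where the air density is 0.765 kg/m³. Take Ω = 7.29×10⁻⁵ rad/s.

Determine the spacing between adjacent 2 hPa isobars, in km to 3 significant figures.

Coriolis parameter at 25°N:
f = 2Ω sin φ = 2 × 7.29×10⁻⁵ × sin 25° = 6.16×10⁻⁵ s⁻¹
Wind speed in SI: 85.5 knots = 44.0 m/s
Geostrophic balance rearranged: |∂P/∂n| = f ρ V_g
|∂P/∂n| = 6.16×10⁻⁵ × 0.765 × 44.0 = 2.07×10⁻³ Pa/m
Isobar spacing: Δn = ΔP/|∂P/∂n| = 200 Pa / 2.07×10⁻³ Pa/m = 96463 m ≈ 96.5 km

96.5 km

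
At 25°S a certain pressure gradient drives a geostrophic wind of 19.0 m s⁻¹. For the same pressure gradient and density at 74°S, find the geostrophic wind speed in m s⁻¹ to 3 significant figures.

With the same pressure gradient and density, V_g ∝ 1/f ∝ 1/sin φ.
V₂ = V₁ · sin φ₁ / sin φ₂ = 19.0 × sin 25° / sin 74°
V₂ = 19.0 × 0.4226/0.9613 = 8.35 m s⁻¹

8.35 m s⁻¹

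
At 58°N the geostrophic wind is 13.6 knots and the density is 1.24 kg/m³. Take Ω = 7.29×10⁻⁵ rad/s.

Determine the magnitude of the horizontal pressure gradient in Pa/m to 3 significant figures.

1.07×10⁻³ Pa/m

Coriolis parameter at 58°N:
f = 2Ω sin φ = 2 × 7.29×10⁻⁵ × sin 58° = 1.24×10⁻⁴ s⁻¹
Wind speed in SI: 13.6 knots = 7.00 m/s
Geostrophic balance rearranged: |∂P/∂n| = f ρ V_g
|∂P/∂n| = 1.24×10⁻⁴ × 1.24 × 7.00 = 1.07×10⁻³ Pa/m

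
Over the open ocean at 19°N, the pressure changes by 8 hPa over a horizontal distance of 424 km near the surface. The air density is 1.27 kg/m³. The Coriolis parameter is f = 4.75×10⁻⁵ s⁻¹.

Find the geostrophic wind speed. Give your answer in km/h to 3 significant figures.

Pressure gradient: |∂P/∂n| = 800 Pa / 424000 m = 1.89×10⁻³ Pa/m
Geostrophic balance (pressure-gradient force = Coriolis force):
V_g = (1/(fρ)) |∂P/∂n| = 1.89×10⁻³ / (4.75×10⁻⁵ × 1.27) = 31.3 m/s
Converting: 31.3 m/s × 3.6 = 113 km/h

113 km/h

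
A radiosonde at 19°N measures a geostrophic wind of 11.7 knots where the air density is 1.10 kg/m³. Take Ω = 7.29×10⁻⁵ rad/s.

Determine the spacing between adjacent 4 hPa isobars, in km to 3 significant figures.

Coriolis parameter at 19°N:
f = 2Ω sin φ = 2 × 7.29×10⁻⁵ × sin 19° = 4.75×10⁻⁵ s⁻¹
Wind speed in SI: 11.7 knots = 6.02 m/s
Geostrophic balance rearranged: |∂P/∂n| = f ρ V_g
|∂P/∂n| = 4.75×10⁻⁵ × 1.10 × 6.02 = 3.14×10⁻⁴ Pa/m
Isobar spacing: Δn = ΔP/|∂P/∂n| = 400 Pa / 3.14×10⁻⁴ Pa/m = 1272752 m ≈ 1270 km

1270 km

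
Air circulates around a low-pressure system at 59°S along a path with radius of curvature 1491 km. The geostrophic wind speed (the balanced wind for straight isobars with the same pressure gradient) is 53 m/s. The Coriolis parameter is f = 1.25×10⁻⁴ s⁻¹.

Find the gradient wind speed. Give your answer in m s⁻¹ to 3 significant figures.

Around a low, centrifugal force acts outward with Coriolis, so pressure-gradient force balances both:
(1/ρ)|∂P/∂n| = fV + V²/R  →  V² + fR·V − fR·V_g = 0
With fR = 1.25×10⁻⁴ × 1491×10³ m = 186 m/s:
V = [−fR + √((fR)² + 4 fR V_g)]/2 = [−186 + √(186² + 4×186×53)]/2 = 43.1 m/s
Subgeostrophic (V < V_g = 53 m/s), as expected around a low.

43.1 m s⁻¹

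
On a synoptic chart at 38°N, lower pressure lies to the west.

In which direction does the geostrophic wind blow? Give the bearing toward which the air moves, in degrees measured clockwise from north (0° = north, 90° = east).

The pressure-gradient force points toward the west (bearing 270°).
Geostrophic balance: in the Northern Hemisphere the Coriolis force deflects motion to the right, so the geostrophic wind blows 90° to the right of the pressure-gradient force (low pressure on the left).
Rotating 270° by 90° clockwise gives 000° — the wind blows toward the north.

000°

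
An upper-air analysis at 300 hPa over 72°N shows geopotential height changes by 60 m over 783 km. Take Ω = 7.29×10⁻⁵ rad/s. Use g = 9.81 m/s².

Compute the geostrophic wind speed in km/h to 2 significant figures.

20 km/h

Coriolis parameter at 72°N:
f = 2Ω sin φ = 2 × 7.29×10⁻⁵ × sin 72° = 1.39×10⁻⁴ s⁻¹
Height gradient: |∂Z/∂n| = 60 m / 783000 m = 7.66×10⁻⁵
On a pressure surface, geostrophic balance gives V_g = (g/f)|∂Z/∂n|:
V_g = 9.81 × 7.66×10⁻⁵ / 1.39×10⁻⁴ = 5.42 m/s
Converting: 5.42 m/s × 3.6 = 20 km/h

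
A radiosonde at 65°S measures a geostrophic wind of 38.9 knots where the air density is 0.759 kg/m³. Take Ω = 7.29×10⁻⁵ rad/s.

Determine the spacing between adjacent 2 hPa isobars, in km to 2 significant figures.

100 km

Coriolis parameter at 65°S:
f = 2Ω sin φ = 2 × 7.29×10⁻⁵ × sin 65° = 1.32×10⁻⁴ s⁻¹
Wind speed in SI: 38.9 knots = 20.0 m/s
Geostrophic balance rearranged: |∂P/∂n| = f ρ V_g
|∂P/∂n| = 1.32×10⁻⁴ × 0.759 × 20.0 = 2.01×10⁻³ Pa/m
Isobar spacing: Δn = ΔP/|∂P/∂n| = 200 Pa / 2.01×10⁻³ Pa/m = 99648 m ≈ 100 km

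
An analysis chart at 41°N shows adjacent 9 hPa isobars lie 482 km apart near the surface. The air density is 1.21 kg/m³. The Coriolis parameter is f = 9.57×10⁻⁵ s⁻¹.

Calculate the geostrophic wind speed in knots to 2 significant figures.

31 knots

Pressure gradient: |∂P/∂n| = 900 Pa / 482000 m = 1.87×10⁻³ Pa/m
Geostrophic balance (pressure-gradient force = Coriolis force):
V_g = (1/(fρ)) |∂P/∂n| = 1.87×10⁻³ / (9.57×10⁻⁵ × 1.21) = 16.1 m/s
Converting: 16.1 m/s × 1.944 = 31 knots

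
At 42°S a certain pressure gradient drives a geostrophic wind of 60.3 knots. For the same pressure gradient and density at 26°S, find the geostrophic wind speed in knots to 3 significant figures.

With the same pressure gradient and density, V_g ∝ 1/f ∝ 1/sin φ.
V₂ = V₁ · sin φ₁ / sin φ₂ = 60.3 × sin 42° / sin 26°
V₂ = 60.3 × 0.6691/0.4384 = 92.0 knots

92.0 knots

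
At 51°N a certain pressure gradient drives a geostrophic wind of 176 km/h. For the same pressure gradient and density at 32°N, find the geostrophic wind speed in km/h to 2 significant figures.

260 km/h

With the same pressure gradient and density, V_g ∝ 1/f ∝ 1/sin φ.
V₂ = V₁ · sin φ₁ / sin φ₂ = 176 × sin 51° / sin 32°
V₂ = 176 × 0.7771/0.5299 = 260 km/h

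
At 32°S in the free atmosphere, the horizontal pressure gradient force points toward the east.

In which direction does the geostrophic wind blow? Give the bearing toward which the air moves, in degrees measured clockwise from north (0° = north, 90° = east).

The pressure-gradient force points toward the east (bearing 090°).
Geostrophic balance: in the Southern Hemisphere the Coriolis force deflects motion to the left, so the geostrophic wind blows 90° to the left of the pressure-gradient force (low pressure on the right).
Rotating 090° by 90° counterclockwise gives 000° — the wind blows toward the north.

000°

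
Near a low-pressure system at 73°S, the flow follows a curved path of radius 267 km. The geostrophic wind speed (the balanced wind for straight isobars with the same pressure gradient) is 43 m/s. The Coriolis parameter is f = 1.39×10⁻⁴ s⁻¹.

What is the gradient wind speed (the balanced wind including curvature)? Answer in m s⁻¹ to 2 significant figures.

25 m s⁻¹

Around a low, centrifugal force acts outward with Coriolis, so pressure-gradient force balances both:
(1/ρ)|∂P/∂n| = fV + V²/R  →  V² + fR·V − fR·V_g = 0
With fR = 1.39×10⁻⁴ × 267×10³ m = 37.1 m/s:
V = [−fR + √((fR)² + 4 fR V_g)]/2 = [−37.1 + √(37.1² + 4×37.1×43)]/2 = 25.5 m/s
Subgeostrophic (V < V_g = 43 m/s), as expected around a low.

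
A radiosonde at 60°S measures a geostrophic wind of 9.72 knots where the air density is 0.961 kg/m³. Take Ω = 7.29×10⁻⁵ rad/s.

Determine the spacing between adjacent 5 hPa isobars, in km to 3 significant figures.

824 km

Coriolis parameter at 60°S:
f = 2Ω sin φ = 2 × 7.29×10⁻⁵ × sin 60° = 1.26×10⁻⁴ s⁻¹
Wind speed in SI: 9.72 knots = 5.00 m/s
Geostrophic balance rearranged: |∂P/∂n| = f ρ V_g
|∂P/∂n| = 1.26×10⁻⁴ × 0.961 × 5.00 = 6.07×10⁻⁴ Pa/m
Isobar spacing: Δn = ΔP/|∂P/∂n| = 500 Pa / 6.07×10⁻⁴ Pa/m = 824051 m ≈ 824 km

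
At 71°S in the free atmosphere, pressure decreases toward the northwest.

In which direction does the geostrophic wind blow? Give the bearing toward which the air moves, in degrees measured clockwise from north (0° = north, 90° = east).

The pressure-gradient force points toward the northwest (bearing 315°).
Geostrophic balance: in the Southern Hemisphere the Coriolis force deflects motion to the left, so the geostrophic wind blows 90° to the left of the pressure-gradient force (low pressure on the right).
Rotating 315° by 90° counterclockwise gives 225° — the wind blows toward the southwest.

225°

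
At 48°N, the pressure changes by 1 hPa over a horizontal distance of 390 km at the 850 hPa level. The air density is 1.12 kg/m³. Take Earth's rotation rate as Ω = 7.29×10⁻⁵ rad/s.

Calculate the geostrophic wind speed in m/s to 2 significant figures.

Coriolis parameter at 48°N:
f = 2Ω sin φ = 2 × 7.29×10⁻⁵ × sin 48° = 1.08×10⁻⁴ s⁻¹
Pressure gradient: |∂P/∂n| = 100 Pa / 390000 m = 2.56×10⁻⁴ Pa/m
Geostrophic balance (pressure-gradient force = Coriolis force):
V_g = (1/(fρ)) |∂P/∂n| = 2.56×10⁻⁴ / (1.08×10⁻⁴ × 1.12) = 2.11 m/s

2.1 m/s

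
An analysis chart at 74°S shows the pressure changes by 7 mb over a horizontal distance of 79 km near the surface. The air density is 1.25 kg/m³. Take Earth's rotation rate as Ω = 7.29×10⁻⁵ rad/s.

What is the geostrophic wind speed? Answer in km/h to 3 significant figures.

Coriolis parameter at 74°S:
f = 2Ω sin φ = 2 × 7.29×10⁻⁵ × sin 74° = 1.40×10⁻⁴ s⁻¹
Pressure gradient: |∂P/∂n| = 700 Pa / 79000 m = 8.86×10⁻³ Pa/m
Geostrophic balance (pressure-gradient force = Coriolis force):
V_g = (1/(fρ)) |∂P/∂n| = 8.86×10⁻³ / (1.40×10⁻⁴ × 1.25) = 50.6 m/s
Converting: 50.6 m/s × 3.6 = 182 km/h

182 km/h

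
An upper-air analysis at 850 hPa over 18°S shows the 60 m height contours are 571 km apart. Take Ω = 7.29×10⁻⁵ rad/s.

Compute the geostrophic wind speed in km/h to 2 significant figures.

82 km/h

Coriolis parameter at 18°S:
f = 2Ω sin φ = 2 × 7.29×10⁻⁵ × sin 18° = 4.51×10⁻⁵ s⁻¹
Height gradient: |∂Z/∂n| = 60 m / 571000 m = 1.05×10⁻⁴
On a pressure surface, geostrophic balance gives V_g = (g/f)|∂Z/∂n|:
V_g = 9.81 × 1.05×10⁻⁴ / 4.51×10⁻⁵ = 22.9 m/s
Converting: 22.9 m/s × 3.6 = 82 km/h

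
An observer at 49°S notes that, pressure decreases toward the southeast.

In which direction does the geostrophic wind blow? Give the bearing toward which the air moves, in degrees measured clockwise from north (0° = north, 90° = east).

045°

The pressure-gradient force points toward the southeast (bearing 135°).
Geostrophic balance: in the Southern Hemisphere the Coriolis force deflects motion to the left, so the geostrophic wind blows 90° to the left of the pressure-gradient force (low pressure on the right).
Rotating 135° by 90° counterclockwise gives 045° — the wind blows toward the northeast.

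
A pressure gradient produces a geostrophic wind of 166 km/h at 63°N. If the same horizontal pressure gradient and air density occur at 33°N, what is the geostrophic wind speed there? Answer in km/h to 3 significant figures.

272 km/h

With the same pressure gradient and density, V_g ∝ 1/f ∝ 1/sin φ.
V₂ = V₁ · sin φ₁ / sin φ₂ = 166 × sin 63° / sin 33°
V₂ = 166 × 0.8910/0.5446 = 272 km/h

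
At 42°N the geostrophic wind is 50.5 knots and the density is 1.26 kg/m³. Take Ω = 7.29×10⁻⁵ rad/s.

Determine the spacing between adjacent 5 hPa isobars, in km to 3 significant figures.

Coriolis parameter at 42°N:
f = 2Ω sin φ = 2 × 7.29×10⁻⁵ × sin 42° = 9.76×10⁻⁵ s⁻¹
Wind speed in SI: 50.5 knots = 26.0 m/s
Geostrophic balance rearranged: |∂P/∂n| = f ρ V_g
|∂P/∂n| = 9.76×10⁻⁵ × 1.26 × 26.0 = 3.19×10⁻³ Pa/m
Isobar spacing: Δn = ΔP/|∂P/∂n| = 500 Pa / 3.19×10⁻³ Pa/m = 156567 m ≈ 157 km

157 km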